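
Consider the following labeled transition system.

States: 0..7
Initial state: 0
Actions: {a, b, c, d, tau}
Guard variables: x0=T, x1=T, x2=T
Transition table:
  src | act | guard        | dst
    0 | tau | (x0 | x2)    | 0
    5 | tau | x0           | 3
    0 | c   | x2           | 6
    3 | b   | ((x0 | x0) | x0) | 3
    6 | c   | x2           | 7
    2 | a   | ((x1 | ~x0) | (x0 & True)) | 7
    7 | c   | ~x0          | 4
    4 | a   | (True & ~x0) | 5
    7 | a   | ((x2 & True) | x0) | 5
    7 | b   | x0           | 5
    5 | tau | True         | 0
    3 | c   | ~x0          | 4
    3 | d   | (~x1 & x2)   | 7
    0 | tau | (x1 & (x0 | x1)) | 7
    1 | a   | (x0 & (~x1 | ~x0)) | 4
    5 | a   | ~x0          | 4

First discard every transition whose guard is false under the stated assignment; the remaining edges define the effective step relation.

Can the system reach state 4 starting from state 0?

Answer: UNREACHABLE

Analysis:
10 transition(s) survive guard evaluation.
L0 = {0}
L1 = {6,7}  cumulative {0,6,7}
L2 = {5}  cumulative {0,5,6,7}
L3 = {3}  cumulative {0,3,5,6,7}
Reachable = {0,3,5,6,7}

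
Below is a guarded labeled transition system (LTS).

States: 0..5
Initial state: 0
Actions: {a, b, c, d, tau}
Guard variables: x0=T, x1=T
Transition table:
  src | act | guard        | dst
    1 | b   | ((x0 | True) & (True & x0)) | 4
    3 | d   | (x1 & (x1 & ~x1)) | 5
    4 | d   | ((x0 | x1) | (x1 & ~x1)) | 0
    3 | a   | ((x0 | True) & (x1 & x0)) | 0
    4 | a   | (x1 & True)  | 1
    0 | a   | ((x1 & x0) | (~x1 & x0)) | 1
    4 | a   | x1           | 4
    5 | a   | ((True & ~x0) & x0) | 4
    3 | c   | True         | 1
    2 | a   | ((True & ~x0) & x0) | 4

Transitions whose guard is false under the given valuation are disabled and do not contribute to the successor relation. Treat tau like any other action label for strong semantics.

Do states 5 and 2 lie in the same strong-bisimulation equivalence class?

Bisimulation quotient by refinement:
  round 0: {{0,1,2,3,4,5}}
  round 1: {{0},{1},{2,5},{3},{4}}
stable after 2 split(s): 5 block(s)
5∈{2,5}, 2∈{2,5}

Answer: BISIMILAR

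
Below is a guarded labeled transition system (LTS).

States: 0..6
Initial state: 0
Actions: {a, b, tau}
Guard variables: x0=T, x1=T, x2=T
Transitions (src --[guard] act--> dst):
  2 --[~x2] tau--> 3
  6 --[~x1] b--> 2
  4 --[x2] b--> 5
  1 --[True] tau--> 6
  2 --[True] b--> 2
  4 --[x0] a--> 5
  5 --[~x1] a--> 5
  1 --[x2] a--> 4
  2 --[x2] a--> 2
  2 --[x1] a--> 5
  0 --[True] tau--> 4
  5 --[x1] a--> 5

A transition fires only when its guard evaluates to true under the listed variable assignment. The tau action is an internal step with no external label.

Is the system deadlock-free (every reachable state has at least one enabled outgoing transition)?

R = {0,4,5}
  0: tau→4  [1 exit(s)]
  4: a→5  b→5  [2 exit(s)]
  5: a→5  [1 exit(s)]

Answer: DEADLOCK-FREE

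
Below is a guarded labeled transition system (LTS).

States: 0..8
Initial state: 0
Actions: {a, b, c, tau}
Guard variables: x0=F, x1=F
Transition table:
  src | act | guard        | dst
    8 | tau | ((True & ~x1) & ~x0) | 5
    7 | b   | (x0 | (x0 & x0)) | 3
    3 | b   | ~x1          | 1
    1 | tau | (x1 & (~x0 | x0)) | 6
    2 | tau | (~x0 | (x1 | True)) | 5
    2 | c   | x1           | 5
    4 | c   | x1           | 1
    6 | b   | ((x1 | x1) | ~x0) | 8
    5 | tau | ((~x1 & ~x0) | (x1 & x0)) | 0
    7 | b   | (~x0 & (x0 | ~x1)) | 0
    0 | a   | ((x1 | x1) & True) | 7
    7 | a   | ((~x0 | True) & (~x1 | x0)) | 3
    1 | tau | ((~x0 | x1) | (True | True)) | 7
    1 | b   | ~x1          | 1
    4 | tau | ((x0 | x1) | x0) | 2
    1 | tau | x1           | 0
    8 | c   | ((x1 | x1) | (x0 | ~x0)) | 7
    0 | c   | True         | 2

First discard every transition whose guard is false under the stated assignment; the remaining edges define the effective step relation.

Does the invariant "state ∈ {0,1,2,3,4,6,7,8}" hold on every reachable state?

Answer: INVARIANT VIOLATED at state 5

Trace:
Allowed set {0,1,2,3,4,6,7,8}
Reach set: {0,2,5}
  0: safe
  2: safe
  5: outside
counterexample path to 5: c·tau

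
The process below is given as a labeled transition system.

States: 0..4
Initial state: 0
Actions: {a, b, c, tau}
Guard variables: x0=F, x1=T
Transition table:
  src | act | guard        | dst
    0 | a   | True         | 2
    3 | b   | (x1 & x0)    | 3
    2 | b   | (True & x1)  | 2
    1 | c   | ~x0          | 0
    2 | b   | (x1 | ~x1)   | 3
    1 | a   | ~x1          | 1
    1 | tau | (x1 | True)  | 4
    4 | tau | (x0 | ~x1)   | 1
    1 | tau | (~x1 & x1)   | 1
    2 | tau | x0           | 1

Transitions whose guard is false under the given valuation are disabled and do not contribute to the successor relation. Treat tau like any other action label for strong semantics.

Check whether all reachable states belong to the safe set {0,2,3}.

Answer: INVARIANT HOLDS

Working:
Allowed set {0,2,3}
Reachable = {0,2,3}
  0: ok
  2: ok
  3: ok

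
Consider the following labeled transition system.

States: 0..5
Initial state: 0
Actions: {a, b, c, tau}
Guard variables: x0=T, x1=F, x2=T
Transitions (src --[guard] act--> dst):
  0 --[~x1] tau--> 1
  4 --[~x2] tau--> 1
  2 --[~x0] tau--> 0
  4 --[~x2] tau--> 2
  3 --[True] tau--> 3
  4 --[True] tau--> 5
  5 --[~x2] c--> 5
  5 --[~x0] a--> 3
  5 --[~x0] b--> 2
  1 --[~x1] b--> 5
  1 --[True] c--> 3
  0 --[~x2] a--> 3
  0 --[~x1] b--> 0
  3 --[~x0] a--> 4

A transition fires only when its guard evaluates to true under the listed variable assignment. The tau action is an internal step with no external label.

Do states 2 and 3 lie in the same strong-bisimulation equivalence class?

Compute ~ classes (split until stable):
  round 0: {{0,1,2,3,4,5}}
  round 1: {{0},{1},{2,5},{3,4}}
  round 2: {{0},{1},{2,5},{3},{4}}
5 equivalence class(es) (converged in 3)
class of 2: {2,5}; class of 3: {3}

Answer: NOT BISIMILAR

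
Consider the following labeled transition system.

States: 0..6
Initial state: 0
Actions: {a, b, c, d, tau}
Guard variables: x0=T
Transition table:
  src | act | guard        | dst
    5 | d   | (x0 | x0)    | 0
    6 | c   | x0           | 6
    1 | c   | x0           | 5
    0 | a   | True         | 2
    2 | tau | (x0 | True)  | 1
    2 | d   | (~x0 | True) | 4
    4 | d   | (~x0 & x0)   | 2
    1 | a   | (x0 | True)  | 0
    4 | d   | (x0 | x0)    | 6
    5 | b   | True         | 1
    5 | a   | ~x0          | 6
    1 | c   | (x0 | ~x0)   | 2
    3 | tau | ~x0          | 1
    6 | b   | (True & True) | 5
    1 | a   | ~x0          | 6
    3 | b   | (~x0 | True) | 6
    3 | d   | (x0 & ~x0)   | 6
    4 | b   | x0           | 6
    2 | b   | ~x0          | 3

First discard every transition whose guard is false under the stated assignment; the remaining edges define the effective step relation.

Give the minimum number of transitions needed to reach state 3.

Answer: UNREACHABLE

Trace:
BFS to 3:
  L0 = {0}
  L1 = {2}
  L2 = {1,4}
  L3 = {5,6}
3 never appears.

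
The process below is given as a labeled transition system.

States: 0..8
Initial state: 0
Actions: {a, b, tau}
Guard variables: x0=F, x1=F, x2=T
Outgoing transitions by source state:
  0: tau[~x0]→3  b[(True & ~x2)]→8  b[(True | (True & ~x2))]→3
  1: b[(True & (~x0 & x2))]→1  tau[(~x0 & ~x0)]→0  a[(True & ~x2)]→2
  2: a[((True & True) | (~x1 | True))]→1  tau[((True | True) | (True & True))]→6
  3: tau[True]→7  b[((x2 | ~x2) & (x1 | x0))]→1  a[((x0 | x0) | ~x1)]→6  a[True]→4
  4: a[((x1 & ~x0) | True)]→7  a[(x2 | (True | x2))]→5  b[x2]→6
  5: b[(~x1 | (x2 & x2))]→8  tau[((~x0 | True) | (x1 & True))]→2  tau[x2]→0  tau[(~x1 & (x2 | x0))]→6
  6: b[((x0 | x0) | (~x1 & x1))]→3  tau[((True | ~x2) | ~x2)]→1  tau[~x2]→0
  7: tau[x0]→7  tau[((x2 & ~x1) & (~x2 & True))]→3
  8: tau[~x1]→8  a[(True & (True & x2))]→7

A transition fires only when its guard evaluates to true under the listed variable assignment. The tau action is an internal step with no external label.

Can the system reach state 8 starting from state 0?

Guard filter leaves 19 enabled edge(s).
depth 0: {0}
depth 1: {3}  total {0,3}
depth 2: {4,6,7}  total {0,3,4,6,7}
depth 3: {1,5}  total {0,1,3,4,5,6,7}
depth 4: {2,8}  total {0,1,2,3,4,5,6,7,8}
Reach set: {0,1,2,3,4,5,6,7,8}
Path to 8: tau·a·a·b

Answer: REACHABLE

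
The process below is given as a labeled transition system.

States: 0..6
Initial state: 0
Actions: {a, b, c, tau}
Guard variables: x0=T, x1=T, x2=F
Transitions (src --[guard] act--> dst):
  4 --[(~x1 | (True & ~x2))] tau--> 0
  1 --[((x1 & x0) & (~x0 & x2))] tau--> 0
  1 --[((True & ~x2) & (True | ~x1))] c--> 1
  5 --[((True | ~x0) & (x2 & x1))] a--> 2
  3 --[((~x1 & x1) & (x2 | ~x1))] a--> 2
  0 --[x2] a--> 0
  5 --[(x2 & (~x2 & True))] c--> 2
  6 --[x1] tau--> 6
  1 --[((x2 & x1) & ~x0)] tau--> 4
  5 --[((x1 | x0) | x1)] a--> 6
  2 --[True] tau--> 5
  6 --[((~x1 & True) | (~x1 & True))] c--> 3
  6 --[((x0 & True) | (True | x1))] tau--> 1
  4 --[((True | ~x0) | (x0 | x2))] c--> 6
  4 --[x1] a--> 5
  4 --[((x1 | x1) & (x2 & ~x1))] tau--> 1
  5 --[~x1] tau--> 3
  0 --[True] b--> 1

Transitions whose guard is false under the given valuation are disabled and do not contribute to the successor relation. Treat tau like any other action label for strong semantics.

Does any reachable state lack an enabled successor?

R = {0,1}
  0: b→1  [1 out]
  1: c→1  [1 out]

Answer: DEADLOCK-FREE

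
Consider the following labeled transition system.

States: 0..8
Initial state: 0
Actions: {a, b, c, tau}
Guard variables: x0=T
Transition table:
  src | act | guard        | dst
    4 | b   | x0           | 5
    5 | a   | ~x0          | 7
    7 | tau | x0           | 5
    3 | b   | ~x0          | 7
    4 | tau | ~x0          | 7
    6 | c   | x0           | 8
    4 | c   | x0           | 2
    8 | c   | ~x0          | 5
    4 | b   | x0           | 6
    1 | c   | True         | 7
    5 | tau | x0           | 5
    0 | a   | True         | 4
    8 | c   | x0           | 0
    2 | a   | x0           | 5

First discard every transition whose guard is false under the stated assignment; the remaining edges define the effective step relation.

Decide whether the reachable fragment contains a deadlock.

Answer: DEADLOCK-FREE

Analysis:
R = {0,2,4,5,6,8}
  0: a→4  [1 exit(s)]
  2: a→5  [1 exit(s)]
  4: b→5  b→6  c→2  [3 exit(s)]
  5: tau→5  [1 exit(s)]
  6: c→8  [1 exit(s)]
  8: c→0  [1 exit(s)]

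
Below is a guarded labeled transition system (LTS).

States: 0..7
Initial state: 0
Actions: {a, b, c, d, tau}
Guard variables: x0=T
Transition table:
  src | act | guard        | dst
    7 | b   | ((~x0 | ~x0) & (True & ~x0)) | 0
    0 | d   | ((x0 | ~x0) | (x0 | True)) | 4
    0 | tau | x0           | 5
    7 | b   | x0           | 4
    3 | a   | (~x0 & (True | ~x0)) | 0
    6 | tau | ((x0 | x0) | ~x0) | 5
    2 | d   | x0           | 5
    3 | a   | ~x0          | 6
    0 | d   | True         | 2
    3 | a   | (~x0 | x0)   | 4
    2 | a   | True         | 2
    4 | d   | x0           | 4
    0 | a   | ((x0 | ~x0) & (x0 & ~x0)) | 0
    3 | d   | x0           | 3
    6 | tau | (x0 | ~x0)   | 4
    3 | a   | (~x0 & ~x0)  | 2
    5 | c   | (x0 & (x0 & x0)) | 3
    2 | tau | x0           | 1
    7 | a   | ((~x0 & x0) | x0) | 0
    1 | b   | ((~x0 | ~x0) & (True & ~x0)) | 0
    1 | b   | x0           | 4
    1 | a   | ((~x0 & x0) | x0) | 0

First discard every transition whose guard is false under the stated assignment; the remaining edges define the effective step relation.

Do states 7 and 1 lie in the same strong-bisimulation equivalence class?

Answer: BISIMILAR

Analysis:
Refine partition for ~:
  round 0: {{0,1,2,3,4,5,6,7}}
  round 1: {{0},{1,7},{2},{3},{4},{5},{6}}
Fixed point at round 2; 7 class(es).
class of 7: {1,7}; class of 1: {1,7}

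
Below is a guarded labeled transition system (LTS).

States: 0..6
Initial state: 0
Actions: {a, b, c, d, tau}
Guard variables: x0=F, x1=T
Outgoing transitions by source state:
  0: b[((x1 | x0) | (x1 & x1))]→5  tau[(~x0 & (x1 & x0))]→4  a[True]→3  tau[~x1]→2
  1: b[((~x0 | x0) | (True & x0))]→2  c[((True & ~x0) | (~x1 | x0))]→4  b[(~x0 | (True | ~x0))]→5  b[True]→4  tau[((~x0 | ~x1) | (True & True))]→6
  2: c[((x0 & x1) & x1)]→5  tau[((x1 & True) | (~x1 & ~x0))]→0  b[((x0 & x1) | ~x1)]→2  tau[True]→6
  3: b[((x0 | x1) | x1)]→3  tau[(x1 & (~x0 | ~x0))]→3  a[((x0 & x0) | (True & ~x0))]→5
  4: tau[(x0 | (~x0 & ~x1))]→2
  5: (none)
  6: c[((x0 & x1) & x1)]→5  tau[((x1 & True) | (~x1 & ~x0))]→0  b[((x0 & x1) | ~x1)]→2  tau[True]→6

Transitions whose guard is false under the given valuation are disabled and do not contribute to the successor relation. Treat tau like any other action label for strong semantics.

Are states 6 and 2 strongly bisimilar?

Answer: BISIMILAR

Working:
Refine partition for ~:
  π0 = {{0,1,2,3,4,5,6}}
  π1 = {{0},{1},{2,6},{3},{4,5}}
stable after 2 split(s): 5 block(s)
class of 6: {2,6}; class of 2: {2,6}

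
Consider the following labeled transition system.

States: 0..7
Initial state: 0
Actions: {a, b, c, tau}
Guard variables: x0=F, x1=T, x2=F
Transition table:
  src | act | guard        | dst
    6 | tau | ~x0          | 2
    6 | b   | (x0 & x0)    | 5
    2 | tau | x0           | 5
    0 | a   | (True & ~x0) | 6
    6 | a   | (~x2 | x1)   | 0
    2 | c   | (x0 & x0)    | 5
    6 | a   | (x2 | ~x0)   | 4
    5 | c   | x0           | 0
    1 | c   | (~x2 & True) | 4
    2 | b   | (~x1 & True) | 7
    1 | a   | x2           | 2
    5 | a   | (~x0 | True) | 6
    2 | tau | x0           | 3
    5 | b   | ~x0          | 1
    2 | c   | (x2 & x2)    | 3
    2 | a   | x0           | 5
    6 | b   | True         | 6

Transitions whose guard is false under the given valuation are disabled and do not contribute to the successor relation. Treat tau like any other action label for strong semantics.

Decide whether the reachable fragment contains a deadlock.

R = {0,2,4,6}
  0: a→6  [1 exit(s)]
  2: ∅  [STUCK]
  4: ∅  [STUCK]
  6: a→0  a→4  b→6  tau→2  [4 exit(s)]
Path to 2: a·tau

Answer: DEADLOCK at state 2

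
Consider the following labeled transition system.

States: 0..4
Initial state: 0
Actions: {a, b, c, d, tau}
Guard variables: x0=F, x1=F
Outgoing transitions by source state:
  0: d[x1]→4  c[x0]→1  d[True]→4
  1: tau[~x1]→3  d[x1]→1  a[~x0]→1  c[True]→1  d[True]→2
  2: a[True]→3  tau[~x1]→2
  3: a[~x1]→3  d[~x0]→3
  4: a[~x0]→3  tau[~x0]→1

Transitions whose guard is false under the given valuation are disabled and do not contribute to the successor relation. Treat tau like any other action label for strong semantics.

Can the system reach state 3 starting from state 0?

Guard filter leaves 11 enabled edge(s).
L0 = {0}
L1 = {4}  cumulative {0,4}
L2 = {1,3}  cumulative {0,1,3,4}
L3 = {2}  cumulative {0,1,2,3,4}
Reach set: {0,1,2,3,4}
trace reaching 3: d·a

Answer: REACHABLE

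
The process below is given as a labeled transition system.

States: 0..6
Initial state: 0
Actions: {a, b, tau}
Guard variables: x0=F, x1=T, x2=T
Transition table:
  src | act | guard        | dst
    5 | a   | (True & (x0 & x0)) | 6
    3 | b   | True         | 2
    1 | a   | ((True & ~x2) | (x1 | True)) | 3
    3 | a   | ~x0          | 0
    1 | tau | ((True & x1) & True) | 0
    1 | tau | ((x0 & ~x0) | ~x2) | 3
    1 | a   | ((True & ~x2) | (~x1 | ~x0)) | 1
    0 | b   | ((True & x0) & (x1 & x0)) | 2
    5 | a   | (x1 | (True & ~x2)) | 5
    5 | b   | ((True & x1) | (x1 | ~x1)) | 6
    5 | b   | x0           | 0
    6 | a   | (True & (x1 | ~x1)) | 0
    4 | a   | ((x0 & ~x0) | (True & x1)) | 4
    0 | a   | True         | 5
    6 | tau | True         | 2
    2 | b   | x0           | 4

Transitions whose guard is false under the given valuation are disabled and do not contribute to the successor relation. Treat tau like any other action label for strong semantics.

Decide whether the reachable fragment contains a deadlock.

R = {0,2,5,6}
  0: a→5  [1 exit(s)]
  2: ∅  [no exit]
  5: a→5  b→6  [2 exit(s)]
  6: a→0  tau→2  [2 exit(s)]
witness 2: a·b·tau

Answer: DEADLOCK at state 2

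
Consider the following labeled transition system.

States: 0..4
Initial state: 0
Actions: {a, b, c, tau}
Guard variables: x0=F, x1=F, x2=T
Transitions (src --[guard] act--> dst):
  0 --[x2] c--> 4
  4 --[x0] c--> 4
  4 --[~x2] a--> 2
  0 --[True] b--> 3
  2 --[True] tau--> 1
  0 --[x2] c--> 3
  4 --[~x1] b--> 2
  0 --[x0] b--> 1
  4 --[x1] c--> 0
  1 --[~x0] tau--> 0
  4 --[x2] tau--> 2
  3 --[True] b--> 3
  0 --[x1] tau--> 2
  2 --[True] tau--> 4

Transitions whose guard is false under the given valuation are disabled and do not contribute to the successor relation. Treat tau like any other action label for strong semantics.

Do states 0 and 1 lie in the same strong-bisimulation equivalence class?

Answer: NOT BISIMILAR

Analysis:
Bisimulation quotient by refinement:
  π0 = {{0,1,2,3,4}}
  π1 = {{0},{1,2},{3},{4}}
  π2 = {{0},{1},{2},{3},{4}}
5 equivalence class(es) (converged in 3)
[0]={0}  [1]={1}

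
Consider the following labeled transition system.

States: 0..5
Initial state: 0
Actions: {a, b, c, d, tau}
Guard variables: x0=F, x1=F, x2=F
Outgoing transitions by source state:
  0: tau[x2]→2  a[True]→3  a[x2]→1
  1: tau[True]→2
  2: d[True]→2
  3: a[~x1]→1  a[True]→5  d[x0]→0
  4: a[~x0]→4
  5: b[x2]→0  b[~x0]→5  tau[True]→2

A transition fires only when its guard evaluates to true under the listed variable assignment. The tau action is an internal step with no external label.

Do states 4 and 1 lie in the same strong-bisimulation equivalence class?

Bisimulation quotient by refinement:
  P[0] = {{0,1,2,3,4,5}}
  P[1] = {{0,3,4},{1},{2},{5}}
  P[2] = {{0,4},{1},{2},{3},{5}}
  P[3] = {{0},{1},{2},{3},{4},{5}}
Fixed point at round 4; 6 class(es).
class of 4: {4}; class of 1: {1}

Answer: NOT BISIMILAR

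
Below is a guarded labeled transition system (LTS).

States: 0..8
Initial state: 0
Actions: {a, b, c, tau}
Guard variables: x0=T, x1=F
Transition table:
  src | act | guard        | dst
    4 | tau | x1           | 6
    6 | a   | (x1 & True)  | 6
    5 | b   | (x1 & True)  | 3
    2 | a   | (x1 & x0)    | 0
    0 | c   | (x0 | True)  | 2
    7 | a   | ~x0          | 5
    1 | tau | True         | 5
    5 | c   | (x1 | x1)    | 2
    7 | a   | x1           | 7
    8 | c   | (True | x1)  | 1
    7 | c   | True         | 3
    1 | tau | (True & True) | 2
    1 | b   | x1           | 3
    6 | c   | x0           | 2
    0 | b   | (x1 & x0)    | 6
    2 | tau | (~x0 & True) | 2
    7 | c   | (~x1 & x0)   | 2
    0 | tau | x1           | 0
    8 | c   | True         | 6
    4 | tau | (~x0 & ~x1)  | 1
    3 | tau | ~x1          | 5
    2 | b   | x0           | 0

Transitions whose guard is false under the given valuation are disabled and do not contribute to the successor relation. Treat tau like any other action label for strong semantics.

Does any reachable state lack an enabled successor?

Answer: DEADLOCK-FREE

Working:
R = {0,2}
  0: c→2  [1 exit(s)]
  2: b→0  [1 exit(s)]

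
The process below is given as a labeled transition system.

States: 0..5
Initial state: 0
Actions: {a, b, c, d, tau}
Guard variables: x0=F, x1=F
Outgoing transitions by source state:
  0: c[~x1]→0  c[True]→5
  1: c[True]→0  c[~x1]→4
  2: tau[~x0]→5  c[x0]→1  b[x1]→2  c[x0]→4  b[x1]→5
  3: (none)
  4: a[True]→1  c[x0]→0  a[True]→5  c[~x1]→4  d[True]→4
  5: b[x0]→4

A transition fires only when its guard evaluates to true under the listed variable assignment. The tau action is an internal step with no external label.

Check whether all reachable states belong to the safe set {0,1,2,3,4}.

Answer: INVARIANT VIOLATED at state 5

Working:
Allowed set {0,1,2,3,4}
Reach set: {0,5}
  0: ✓
  5: VIOLATES
witness against invariant: c → 5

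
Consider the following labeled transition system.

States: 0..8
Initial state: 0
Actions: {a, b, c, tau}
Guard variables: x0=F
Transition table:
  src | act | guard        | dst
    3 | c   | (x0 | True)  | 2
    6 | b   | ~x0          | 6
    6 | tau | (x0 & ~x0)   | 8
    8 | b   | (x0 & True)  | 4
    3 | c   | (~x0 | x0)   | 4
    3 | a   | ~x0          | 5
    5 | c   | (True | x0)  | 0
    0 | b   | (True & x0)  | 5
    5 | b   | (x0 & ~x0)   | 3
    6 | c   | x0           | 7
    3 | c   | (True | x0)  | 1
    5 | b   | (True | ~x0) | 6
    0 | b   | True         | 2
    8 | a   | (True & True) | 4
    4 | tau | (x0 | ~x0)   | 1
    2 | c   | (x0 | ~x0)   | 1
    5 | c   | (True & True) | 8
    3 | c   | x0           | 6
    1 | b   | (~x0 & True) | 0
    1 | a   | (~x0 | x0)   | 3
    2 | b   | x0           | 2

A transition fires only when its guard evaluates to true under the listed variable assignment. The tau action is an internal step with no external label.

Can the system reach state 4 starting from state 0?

Answer: REACHABLE

Trace:
14 transition(s) survive guard evaluation.
Layer 0: {0}
Layer 1: {2}  total {0,2}
Layer 2: {1}  total {0,1,2}
Layer 3: {3}  total {0,1,2,3}
Layer 4: {4,5}  total {0,1,2,3,4,5}
Layer 5: {6,8}  total {0,1,2,3,4,5,6,8}
Reach set: {0,1,2,3,4,5,6,8}
Path to 4: b·c·a·c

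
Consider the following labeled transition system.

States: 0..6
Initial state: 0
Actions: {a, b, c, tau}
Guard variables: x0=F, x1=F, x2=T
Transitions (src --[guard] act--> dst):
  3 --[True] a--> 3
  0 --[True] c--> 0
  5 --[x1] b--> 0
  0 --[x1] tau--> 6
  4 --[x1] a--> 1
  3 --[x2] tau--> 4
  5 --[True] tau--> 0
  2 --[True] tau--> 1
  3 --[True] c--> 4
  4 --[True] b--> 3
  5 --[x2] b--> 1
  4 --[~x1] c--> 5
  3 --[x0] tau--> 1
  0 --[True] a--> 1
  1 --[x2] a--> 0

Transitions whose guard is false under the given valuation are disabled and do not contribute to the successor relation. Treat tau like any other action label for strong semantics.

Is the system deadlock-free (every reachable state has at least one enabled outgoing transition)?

Answer: DEADLOCK-FREE

Trace:
Reach set: {0,1}
  0: a→1  c→0  [2 exit(s)]
  1: a→0  [1 exit(s)]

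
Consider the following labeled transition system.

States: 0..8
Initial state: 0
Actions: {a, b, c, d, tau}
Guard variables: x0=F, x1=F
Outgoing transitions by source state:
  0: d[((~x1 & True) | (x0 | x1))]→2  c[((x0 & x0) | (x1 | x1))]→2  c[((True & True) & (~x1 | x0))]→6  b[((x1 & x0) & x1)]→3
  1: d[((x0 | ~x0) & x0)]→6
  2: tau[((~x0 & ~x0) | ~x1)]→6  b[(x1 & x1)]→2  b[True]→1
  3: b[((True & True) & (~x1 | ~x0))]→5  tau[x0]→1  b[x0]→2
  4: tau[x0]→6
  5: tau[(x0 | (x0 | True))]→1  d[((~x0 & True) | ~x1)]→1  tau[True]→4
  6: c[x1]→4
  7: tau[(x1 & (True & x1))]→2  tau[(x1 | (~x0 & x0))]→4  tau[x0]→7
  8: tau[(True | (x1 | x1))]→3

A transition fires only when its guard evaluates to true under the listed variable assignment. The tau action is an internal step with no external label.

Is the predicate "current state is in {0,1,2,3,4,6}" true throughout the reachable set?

Answer: INVARIANT HOLDS

Trace:
Safe = {0,1,2,3,4,6}
Reachable = {0,1,2,6}
  0: ok
  1: ok
  2: ok
  6: ok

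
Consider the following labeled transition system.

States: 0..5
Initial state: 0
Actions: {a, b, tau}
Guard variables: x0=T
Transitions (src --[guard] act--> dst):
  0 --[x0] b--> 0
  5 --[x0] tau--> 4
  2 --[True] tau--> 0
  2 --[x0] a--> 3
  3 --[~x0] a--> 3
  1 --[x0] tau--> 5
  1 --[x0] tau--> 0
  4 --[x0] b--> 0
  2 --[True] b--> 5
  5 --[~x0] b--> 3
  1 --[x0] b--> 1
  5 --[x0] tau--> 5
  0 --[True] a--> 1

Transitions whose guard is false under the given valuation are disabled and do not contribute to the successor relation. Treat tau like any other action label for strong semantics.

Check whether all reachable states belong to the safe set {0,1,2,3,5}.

Answer: INVARIANT VIOLATED at state 4

Working:
Allowed set {0,1,2,3,5}
Reach set: {0,1,4,5}
  0: safe
  1: safe
  4: VIOLATES
  5: safe
counterexample path to 4: a·tau·tau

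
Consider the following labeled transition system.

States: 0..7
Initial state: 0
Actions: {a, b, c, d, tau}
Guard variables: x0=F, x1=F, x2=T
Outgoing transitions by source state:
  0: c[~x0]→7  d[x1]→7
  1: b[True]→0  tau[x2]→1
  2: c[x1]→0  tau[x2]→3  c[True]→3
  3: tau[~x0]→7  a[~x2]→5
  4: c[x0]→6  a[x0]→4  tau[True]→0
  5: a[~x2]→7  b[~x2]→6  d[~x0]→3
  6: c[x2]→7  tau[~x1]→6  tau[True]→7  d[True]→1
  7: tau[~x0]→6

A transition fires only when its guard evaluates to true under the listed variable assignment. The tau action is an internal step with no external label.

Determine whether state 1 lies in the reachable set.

13 transition(s) survive guard evaluation.
depth 0: {0}
depth 1: {7}  cumulative {0,7}
depth 2: {6}  cumulative {0,6,7}
depth 3: {1}  cumulative {0,1,6,7}
Reachable = {0,1,6,7}
Path to 1: c·tau·d

Answer: REACHABLE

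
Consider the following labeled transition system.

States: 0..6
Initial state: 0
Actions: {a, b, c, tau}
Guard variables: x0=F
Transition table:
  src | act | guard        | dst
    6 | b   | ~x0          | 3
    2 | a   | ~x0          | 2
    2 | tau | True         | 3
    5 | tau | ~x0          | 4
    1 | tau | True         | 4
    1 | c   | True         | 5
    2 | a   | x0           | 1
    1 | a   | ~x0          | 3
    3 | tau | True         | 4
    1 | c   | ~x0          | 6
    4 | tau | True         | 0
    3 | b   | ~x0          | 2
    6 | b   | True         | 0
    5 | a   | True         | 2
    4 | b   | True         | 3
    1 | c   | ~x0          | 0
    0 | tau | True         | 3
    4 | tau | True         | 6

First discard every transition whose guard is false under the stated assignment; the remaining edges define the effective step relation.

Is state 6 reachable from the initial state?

17 transition(s) survive guard evaluation.
Layer 0: {0}
Layer 1: {3}  total {0,3}
Layer 2: {2,4}  total {0,2,3,4}
Layer 3: {6}  total {0,2,3,4,6}
R = {0,2,3,4,6}
trace reaching 6: tau·tau·tau

Answer: REACHABLE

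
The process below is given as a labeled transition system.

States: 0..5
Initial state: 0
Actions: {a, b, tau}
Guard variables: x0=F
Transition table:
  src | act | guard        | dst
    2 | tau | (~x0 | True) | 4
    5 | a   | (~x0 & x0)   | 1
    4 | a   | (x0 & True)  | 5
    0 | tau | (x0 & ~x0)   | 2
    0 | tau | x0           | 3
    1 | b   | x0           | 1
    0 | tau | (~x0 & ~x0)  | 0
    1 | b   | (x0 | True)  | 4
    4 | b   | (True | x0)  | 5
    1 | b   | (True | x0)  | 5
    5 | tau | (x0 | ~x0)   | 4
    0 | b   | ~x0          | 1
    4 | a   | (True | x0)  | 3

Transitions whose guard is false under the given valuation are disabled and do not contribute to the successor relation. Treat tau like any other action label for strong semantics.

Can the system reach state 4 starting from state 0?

8 transition(s) survive guard evaluation.
Layer 0: {0}
Layer 1: {1}  cumulative {0,1}
Layer 2: {4,5}  cumulative {0,1,4,5}
Layer 3: {3}  cumulative {0,1,3,4,5}
Reachable = {0,1,3,4,5}
witness 4: b·b

Answer: REACHABLE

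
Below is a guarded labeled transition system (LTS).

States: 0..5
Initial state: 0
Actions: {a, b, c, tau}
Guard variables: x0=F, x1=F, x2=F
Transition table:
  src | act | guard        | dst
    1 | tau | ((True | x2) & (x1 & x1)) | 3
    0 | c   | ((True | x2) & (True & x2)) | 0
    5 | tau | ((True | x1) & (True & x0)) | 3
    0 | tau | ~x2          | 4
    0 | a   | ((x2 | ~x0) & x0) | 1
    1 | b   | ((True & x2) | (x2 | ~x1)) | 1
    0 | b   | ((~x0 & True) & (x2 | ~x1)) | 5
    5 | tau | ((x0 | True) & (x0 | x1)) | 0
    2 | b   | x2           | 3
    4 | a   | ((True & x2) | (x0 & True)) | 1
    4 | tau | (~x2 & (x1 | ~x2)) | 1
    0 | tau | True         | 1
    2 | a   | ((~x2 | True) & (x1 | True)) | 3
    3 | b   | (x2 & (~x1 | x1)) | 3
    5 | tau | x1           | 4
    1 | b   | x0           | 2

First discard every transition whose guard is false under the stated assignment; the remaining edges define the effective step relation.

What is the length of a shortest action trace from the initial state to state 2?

BFS to 2:
  Layer 0: {0}
  Layer 1: {1,4,5}
2 never appears.

Answer: UNREACHABLE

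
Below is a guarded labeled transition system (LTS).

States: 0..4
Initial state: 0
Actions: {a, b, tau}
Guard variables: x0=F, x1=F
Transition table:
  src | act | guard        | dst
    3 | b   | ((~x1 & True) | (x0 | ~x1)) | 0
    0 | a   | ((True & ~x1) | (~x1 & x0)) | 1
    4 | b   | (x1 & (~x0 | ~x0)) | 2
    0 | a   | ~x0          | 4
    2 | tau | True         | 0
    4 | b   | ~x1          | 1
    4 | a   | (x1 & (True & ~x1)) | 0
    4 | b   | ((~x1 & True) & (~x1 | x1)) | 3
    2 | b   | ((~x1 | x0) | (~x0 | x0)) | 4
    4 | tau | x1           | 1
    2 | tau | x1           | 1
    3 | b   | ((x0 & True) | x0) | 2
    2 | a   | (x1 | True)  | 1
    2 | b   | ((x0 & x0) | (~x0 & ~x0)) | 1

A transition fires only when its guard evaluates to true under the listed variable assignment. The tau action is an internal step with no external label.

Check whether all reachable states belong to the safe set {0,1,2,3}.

Answer: INVARIANT VIOLATED at state 4

Working:
Inv-set: {0,1,2,3}
R = {0,1,3,4}
  0: safe
  1: safe
  3: safe
  4: VIOLATES
reach 4 via a — violates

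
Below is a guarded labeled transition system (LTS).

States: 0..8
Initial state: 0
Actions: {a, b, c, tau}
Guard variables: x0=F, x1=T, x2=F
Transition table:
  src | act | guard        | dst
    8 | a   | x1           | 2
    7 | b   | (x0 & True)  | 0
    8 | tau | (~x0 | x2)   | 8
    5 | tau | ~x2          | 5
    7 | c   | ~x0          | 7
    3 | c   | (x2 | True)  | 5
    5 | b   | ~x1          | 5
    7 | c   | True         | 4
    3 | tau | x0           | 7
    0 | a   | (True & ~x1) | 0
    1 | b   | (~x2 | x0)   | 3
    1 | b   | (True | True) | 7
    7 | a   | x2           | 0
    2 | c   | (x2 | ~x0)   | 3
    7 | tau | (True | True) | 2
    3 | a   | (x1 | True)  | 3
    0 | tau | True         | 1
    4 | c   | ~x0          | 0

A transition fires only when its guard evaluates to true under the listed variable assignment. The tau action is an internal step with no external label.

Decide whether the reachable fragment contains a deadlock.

R = {0,1,2,3,4,5,7}
  0: tau→1  [1 exit(s)]
  1: b→3  b→7  [2 exit(s)]
  2: c→3  [1 exit(s)]
  3: a→3  c→5  [2 exit(s)]
  4: c→0  [1 exit(s)]
  5: tau→5  [1 exit(s)]
  7: c→4  c→7  tau→2  [3 exit(s)]

Answer: DEADLOCK-FREE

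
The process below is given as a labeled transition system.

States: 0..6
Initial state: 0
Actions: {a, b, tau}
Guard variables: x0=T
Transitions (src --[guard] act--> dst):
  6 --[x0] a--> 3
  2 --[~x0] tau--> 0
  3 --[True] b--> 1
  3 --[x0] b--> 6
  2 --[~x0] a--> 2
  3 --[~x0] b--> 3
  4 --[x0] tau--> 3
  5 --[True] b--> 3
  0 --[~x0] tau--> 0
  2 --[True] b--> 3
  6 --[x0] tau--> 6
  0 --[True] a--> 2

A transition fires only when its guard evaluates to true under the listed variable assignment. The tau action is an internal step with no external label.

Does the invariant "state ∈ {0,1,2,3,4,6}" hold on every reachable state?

Answer: INVARIANT HOLDS

Trace:
Allowed set {0,1,2,3,4,6}
R = {0,1,2,3,6}
  0: ✓
  1: ✓
  2: ✓
  3: ✓
  6: ✓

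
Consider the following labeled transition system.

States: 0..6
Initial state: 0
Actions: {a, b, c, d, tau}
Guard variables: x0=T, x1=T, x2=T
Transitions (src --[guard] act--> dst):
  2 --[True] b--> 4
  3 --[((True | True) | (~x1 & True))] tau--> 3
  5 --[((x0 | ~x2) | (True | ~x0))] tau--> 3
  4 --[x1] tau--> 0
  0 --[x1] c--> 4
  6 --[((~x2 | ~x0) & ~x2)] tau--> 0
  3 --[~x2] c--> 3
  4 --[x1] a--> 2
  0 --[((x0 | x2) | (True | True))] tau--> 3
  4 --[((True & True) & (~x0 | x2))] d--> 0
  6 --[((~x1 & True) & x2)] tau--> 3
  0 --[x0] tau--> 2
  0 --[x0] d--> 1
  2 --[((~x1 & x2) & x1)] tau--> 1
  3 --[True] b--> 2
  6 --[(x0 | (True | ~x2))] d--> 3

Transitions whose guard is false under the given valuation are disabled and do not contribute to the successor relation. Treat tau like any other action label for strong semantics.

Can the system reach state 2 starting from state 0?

After dropping false guards: 12 live edges.
L0 = {0}
L1 = {1,2,3,4}  now seen {0,1,2,3,4}
Reachable = {0,1,2,3,4}
trace reaching 2: tau

Answer: REACHABLE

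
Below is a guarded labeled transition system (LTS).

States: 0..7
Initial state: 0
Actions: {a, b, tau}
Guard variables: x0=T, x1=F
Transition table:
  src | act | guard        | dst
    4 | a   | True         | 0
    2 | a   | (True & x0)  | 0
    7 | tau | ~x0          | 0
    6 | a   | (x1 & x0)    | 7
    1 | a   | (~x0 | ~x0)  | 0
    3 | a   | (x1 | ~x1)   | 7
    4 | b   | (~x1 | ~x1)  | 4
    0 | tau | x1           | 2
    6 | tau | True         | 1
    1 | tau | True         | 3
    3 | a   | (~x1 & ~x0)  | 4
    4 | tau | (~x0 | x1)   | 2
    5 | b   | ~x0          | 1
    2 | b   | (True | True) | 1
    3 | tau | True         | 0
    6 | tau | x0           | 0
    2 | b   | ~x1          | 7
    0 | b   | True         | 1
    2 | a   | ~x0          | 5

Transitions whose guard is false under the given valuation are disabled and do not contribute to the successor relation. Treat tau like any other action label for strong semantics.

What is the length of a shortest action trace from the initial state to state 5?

Answer: UNREACHABLE

Working:
Breadth-first toward 5:
  depth 0: {0}
  depth 1: {1}
  depth 2: {3}
  depth 3: {7}
5 never appears.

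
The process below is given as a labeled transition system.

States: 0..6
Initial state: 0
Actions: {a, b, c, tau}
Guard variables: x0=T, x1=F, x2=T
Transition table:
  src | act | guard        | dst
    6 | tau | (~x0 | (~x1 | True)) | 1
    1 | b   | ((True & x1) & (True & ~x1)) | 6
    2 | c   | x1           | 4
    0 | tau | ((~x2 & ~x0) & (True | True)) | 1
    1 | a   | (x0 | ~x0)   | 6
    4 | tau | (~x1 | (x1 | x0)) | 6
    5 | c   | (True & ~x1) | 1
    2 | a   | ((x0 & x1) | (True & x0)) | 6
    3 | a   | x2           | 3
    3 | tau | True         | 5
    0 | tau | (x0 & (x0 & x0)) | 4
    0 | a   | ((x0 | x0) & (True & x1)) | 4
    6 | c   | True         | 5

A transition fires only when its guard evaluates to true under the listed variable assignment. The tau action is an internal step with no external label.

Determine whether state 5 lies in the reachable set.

Guard filter leaves 9 enabled edge(s).
L0 = {0}
L1 = {4}  now seen {0,4}
L2 = {6}  now seen {0,4,6}
L3 = {1,5}  now seen {0,1,4,5,6}
Reachable = {0,1,4,5,6}
Path to 5: tau·tau·c

Answer: REACHABLE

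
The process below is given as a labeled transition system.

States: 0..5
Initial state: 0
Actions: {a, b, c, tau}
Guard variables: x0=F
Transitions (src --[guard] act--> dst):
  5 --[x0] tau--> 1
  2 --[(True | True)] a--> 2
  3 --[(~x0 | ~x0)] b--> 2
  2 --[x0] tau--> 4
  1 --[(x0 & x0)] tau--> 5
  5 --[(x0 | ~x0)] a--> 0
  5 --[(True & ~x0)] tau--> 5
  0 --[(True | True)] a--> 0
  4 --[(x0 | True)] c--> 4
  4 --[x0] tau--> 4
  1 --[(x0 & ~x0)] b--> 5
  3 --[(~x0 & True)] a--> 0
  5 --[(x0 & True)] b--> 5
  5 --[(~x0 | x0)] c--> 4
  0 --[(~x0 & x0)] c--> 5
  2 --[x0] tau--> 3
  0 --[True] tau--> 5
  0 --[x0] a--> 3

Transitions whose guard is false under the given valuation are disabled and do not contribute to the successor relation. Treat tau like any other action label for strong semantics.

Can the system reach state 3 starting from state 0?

After dropping false guards: 9 live edges.
Layer 0: {0}
Layer 1: {5}  total {0,5}
Layer 2: {4}  total {0,4,5}
Reach set: {0,4,5}

Answer: UNREACHABLE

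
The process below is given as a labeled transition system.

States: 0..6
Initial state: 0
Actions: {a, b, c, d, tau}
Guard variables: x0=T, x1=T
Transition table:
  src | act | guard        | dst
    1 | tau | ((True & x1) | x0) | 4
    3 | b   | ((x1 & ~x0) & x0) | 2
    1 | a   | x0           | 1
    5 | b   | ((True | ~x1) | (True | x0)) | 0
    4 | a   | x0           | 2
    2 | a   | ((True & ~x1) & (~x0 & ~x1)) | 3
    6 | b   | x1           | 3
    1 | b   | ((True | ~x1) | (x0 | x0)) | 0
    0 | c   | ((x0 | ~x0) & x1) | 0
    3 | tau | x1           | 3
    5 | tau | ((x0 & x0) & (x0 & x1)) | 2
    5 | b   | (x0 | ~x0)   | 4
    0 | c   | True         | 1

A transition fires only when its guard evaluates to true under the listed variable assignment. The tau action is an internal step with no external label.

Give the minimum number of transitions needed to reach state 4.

BFS to 4:
  Layer 0: {0}
  Layer 1: {1}
  Layer 2: {4}
depth(4)=2, e.g. c·tau

Answer: 2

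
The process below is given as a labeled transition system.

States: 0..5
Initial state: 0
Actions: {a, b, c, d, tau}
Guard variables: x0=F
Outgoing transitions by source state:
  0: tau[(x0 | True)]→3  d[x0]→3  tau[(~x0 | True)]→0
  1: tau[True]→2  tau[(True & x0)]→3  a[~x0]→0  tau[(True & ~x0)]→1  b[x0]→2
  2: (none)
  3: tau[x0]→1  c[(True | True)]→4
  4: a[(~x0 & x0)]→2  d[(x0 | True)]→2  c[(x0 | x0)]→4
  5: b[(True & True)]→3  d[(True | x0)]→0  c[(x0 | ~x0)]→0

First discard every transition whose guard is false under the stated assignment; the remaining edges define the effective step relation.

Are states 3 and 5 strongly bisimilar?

Compute ~ classes (split until stable):
  round 0: {{0,1,2,3,4,5}}
  round 1: {{0},{1},{2},{3},{4},{5}}
stable after 2 split(s): 6 block(s)
3∈{3}, 5∈{5}

Answer: NOT BISIMILAR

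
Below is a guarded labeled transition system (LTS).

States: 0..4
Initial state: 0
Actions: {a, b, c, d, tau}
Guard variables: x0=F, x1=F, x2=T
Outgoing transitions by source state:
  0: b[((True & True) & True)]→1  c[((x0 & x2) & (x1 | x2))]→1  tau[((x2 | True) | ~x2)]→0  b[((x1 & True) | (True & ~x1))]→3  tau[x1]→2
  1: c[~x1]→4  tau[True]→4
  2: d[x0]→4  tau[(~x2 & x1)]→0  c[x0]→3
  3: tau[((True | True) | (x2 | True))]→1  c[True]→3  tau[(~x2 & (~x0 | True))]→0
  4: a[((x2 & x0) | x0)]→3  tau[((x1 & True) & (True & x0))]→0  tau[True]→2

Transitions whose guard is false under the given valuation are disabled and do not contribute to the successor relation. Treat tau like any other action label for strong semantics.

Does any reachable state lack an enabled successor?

Answer: DEADLOCK at state 2

Trace:
R = {0,1,2,3,4}
  0: b→1  b→3  tau→0  [deg 3]
  1: c→4  tau→4  [deg 2]
  2: ∅  [STUCK]
  3: c→3  tau→1  [deg 2]
  4: tau→2  [deg 1]
Path to 2: b·c·tau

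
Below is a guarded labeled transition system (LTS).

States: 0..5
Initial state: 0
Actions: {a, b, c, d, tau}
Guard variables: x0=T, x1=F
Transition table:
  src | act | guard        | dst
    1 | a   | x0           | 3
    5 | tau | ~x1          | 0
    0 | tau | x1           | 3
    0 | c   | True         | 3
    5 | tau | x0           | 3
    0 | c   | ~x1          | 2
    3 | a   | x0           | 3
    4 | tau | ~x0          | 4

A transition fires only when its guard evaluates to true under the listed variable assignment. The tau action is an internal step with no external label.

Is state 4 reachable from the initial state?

Guard filter leaves 6 enabled edge(s).
depth 0: {0}
depth 1: {2,3}  now seen {0,2,3}
Reach set: {0,2,3}

Answer: UNREACHABLE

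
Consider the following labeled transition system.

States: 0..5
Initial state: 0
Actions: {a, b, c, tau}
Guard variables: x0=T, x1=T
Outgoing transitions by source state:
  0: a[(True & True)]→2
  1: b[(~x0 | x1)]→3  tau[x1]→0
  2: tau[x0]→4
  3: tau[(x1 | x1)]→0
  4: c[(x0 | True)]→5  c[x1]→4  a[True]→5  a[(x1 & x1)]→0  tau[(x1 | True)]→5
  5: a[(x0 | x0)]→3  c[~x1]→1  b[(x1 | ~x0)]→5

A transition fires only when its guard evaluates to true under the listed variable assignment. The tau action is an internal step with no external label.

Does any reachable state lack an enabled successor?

Reachable = {0,2,3,4,5}
  0: a→2  [deg 1]
  2: tau→4  [deg 1]
  3: tau→0  [deg 1]
  4: a→0  a→5  c→4  c→5  tau→5  [deg 5]
  5: a→3  b→5  [deg 2]

Answer: DEADLOCK-FREE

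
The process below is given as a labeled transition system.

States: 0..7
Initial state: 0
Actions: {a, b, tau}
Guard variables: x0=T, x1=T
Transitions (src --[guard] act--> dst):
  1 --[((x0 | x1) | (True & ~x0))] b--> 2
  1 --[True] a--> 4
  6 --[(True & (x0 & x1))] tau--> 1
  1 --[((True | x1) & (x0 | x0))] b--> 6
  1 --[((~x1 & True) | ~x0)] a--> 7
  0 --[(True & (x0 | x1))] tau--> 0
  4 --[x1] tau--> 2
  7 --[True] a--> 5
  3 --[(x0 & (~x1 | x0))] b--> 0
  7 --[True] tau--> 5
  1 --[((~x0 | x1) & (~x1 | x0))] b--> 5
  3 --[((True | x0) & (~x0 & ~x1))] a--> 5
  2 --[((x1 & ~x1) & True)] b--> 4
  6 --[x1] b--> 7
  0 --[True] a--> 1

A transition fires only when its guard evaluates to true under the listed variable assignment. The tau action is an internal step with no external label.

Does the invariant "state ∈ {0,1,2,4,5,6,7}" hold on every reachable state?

Safe = {0,1,2,4,5,6,7}
Reach set: {0,1,2,4,5,6,7}
  0: safe
  1: safe
  2: safe
  4: safe
  5: safe
  6: safe
  7: safe

Answer: INVARIANT HOLDS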